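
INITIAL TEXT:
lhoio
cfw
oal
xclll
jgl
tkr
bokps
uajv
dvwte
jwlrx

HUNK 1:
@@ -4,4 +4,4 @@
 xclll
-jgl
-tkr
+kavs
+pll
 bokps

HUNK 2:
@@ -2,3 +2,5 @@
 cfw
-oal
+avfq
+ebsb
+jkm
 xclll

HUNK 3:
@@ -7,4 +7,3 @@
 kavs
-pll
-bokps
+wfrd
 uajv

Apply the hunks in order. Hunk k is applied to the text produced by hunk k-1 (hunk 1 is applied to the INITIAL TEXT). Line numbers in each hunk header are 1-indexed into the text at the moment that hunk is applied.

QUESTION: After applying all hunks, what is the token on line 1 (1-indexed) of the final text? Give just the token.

Answer: lhoio

Derivation:
Hunk 1: at line 4 remove [jgl,tkr] add [kavs,pll] -> 10 lines: lhoio cfw oal xclll kavs pll bokps uajv dvwte jwlrx
Hunk 2: at line 2 remove [oal] add [avfq,ebsb,jkm] -> 12 lines: lhoio cfw avfq ebsb jkm xclll kavs pll bokps uajv dvwte jwlrx
Hunk 3: at line 7 remove [pll,bokps] add [wfrd] -> 11 lines: lhoio cfw avfq ebsb jkm xclll kavs wfrd uajv dvwte jwlrx
Final line 1: lhoio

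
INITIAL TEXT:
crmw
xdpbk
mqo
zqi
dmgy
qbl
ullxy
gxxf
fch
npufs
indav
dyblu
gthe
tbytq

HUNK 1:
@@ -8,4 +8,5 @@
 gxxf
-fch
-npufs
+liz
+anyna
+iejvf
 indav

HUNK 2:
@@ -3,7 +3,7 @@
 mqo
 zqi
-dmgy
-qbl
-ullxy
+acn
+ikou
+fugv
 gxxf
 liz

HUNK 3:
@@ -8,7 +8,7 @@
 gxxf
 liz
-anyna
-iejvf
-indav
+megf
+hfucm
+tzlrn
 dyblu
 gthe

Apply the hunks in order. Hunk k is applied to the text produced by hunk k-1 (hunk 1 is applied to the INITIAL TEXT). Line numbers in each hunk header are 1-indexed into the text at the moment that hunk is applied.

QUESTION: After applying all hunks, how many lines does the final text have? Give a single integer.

Hunk 1: at line 8 remove [fch,npufs] add [liz,anyna,iejvf] -> 15 lines: crmw xdpbk mqo zqi dmgy qbl ullxy gxxf liz anyna iejvf indav dyblu gthe tbytq
Hunk 2: at line 3 remove [dmgy,qbl,ullxy] add [acn,ikou,fugv] -> 15 lines: crmw xdpbk mqo zqi acn ikou fugv gxxf liz anyna iejvf indav dyblu gthe tbytq
Hunk 3: at line 8 remove [anyna,iejvf,indav] add [megf,hfucm,tzlrn] -> 15 lines: crmw xdpbk mqo zqi acn ikou fugv gxxf liz megf hfucm tzlrn dyblu gthe tbytq
Final line count: 15

Answer: 15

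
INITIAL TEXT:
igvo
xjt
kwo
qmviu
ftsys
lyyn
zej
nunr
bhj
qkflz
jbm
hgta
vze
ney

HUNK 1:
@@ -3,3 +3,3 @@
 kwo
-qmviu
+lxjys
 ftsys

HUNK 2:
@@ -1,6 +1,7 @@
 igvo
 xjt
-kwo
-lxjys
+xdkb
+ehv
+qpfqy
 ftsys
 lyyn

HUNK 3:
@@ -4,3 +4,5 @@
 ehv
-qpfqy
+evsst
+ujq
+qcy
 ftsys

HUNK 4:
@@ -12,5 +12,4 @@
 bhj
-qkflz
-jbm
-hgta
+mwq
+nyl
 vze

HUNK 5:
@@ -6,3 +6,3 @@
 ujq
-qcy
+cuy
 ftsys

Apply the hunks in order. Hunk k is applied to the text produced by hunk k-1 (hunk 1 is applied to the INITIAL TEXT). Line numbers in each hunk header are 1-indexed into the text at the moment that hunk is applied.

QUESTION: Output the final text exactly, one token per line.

Hunk 1: at line 3 remove [qmviu] add [lxjys] -> 14 lines: igvo xjt kwo lxjys ftsys lyyn zej nunr bhj qkflz jbm hgta vze ney
Hunk 2: at line 1 remove [kwo,lxjys] add [xdkb,ehv,qpfqy] -> 15 lines: igvo xjt xdkb ehv qpfqy ftsys lyyn zej nunr bhj qkflz jbm hgta vze ney
Hunk 3: at line 4 remove [qpfqy] add [evsst,ujq,qcy] -> 17 lines: igvo xjt xdkb ehv evsst ujq qcy ftsys lyyn zej nunr bhj qkflz jbm hgta vze ney
Hunk 4: at line 12 remove [qkflz,jbm,hgta] add [mwq,nyl] -> 16 lines: igvo xjt xdkb ehv evsst ujq qcy ftsys lyyn zej nunr bhj mwq nyl vze ney
Hunk 5: at line 6 remove [qcy] add [cuy] -> 16 lines: igvo xjt xdkb ehv evsst ujq cuy ftsys lyyn zej nunr bhj mwq nyl vze ney

Answer: igvo
xjt
xdkb
ehv
evsst
ujq
cuy
ftsys
lyyn
zej
nunr
bhj
mwq
nyl
vze
ney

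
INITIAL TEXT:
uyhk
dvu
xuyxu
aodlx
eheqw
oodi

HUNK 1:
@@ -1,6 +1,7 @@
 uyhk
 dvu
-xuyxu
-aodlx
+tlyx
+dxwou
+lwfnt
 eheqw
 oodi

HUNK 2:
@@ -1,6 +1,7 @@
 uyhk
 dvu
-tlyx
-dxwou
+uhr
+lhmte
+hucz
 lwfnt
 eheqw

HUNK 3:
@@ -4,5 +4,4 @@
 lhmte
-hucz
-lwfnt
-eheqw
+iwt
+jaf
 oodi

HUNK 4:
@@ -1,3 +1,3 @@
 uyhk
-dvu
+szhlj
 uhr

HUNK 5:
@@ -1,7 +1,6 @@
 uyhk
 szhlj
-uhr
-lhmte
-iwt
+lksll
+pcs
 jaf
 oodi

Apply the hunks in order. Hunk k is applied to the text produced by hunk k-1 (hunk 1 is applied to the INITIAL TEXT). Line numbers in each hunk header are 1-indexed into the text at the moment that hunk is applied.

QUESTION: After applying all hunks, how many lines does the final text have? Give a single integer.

Hunk 1: at line 1 remove [xuyxu,aodlx] add [tlyx,dxwou,lwfnt] -> 7 lines: uyhk dvu tlyx dxwou lwfnt eheqw oodi
Hunk 2: at line 1 remove [tlyx,dxwou] add [uhr,lhmte,hucz] -> 8 lines: uyhk dvu uhr lhmte hucz lwfnt eheqw oodi
Hunk 3: at line 4 remove [hucz,lwfnt,eheqw] add [iwt,jaf] -> 7 lines: uyhk dvu uhr lhmte iwt jaf oodi
Hunk 4: at line 1 remove [dvu] add [szhlj] -> 7 lines: uyhk szhlj uhr lhmte iwt jaf oodi
Hunk 5: at line 1 remove [uhr,lhmte,iwt] add [lksll,pcs] -> 6 lines: uyhk szhlj lksll pcs jaf oodi
Final line count: 6

Answer: 6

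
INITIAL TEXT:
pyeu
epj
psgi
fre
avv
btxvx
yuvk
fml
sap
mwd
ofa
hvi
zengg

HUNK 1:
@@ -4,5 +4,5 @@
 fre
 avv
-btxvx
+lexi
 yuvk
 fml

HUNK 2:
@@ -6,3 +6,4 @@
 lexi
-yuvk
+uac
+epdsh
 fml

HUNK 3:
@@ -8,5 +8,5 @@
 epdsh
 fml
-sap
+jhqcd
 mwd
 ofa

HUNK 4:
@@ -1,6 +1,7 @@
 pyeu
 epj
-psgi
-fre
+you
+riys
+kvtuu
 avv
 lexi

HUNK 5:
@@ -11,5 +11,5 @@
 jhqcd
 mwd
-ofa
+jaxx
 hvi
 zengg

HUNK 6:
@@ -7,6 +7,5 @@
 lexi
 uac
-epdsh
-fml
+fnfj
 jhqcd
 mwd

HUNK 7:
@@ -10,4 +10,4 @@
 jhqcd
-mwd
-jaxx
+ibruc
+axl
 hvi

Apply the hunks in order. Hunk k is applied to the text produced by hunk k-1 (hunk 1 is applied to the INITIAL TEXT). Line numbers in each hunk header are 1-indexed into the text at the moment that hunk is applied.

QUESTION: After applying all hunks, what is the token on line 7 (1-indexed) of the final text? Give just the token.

Hunk 1: at line 4 remove [btxvx] add [lexi] -> 13 lines: pyeu epj psgi fre avv lexi yuvk fml sap mwd ofa hvi zengg
Hunk 2: at line 6 remove [yuvk] add [uac,epdsh] -> 14 lines: pyeu epj psgi fre avv lexi uac epdsh fml sap mwd ofa hvi zengg
Hunk 3: at line 8 remove [sap] add [jhqcd] -> 14 lines: pyeu epj psgi fre avv lexi uac epdsh fml jhqcd mwd ofa hvi zengg
Hunk 4: at line 1 remove [psgi,fre] add [you,riys,kvtuu] -> 15 lines: pyeu epj you riys kvtuu avv lexi uac epdsh fml jhqcd mwd ofa hvi zengg
Hunk 5: at line 11 remove [ofa] add [jaxx] -> 15 lines: pyeu epj you riys kvtuu avv lexi uac epdsh fml jhqcd mwd jaxx hvi zengg
Hunk 6: at line 7 remove [epdsh,fml] add [fnfj] -> 14 lines: pyeu epj you riys kvtuu avv lexi uac fnfj jhqcd mwd jaxx hvi zengg
Hunk 7: at line 10 remove [mwd,jaxx] add [ibruc,axl] -> 14 lines: pyeu epj you riys kvtuu avv lexi uac fnfj jhqcd ibruc axl hvi zengg
Final line 7: lexi

Answer: lexi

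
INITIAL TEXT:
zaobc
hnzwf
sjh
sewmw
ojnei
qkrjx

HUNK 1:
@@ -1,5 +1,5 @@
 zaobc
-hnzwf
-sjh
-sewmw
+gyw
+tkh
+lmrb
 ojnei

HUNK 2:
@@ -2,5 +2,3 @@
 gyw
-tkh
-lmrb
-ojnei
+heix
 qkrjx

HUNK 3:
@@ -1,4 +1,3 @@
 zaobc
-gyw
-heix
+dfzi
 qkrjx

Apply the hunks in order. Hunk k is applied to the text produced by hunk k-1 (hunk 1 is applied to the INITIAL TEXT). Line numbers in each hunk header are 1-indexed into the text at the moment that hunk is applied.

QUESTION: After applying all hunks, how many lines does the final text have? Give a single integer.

Answer: 3

Derivation:
Hunk 1: at line 1 remove [hnzwf,sjh,sewmw] add [gyw,tkh,lmrb] -> 6 lines: zaobc gyw tkh lmrb ojnei qkrjx
Hunk 2: at line 2 remove [tkh,lmrb,ojnei] add [heix] -> 4 lines: zaobc gyw heix qkrjx
Hunk 3: at line 1 remove [gyw,heix] add [dfzi] -> 3 lines: zaobc dfzi qkrjx
Final line count: 3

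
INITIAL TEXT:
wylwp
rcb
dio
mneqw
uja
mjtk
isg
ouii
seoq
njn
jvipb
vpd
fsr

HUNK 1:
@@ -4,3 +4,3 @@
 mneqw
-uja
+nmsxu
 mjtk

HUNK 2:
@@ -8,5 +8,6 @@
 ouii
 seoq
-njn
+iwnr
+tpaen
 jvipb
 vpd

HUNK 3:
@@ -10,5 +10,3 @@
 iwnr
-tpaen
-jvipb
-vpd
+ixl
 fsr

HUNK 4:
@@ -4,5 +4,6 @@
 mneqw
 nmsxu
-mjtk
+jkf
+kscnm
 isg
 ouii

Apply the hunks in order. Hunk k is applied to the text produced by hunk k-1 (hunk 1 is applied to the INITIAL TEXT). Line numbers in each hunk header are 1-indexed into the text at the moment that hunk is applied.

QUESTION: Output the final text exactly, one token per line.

Answer: wylwp
rcb
dio
mneqw
nmsxu
jkf
kscnm
isg
ouii
seoq
iwnr
ixl
fsr

Derivation:
Hunk 1: at line 4 remove [uja] add [nmsxu] -> 13 lines: wylwp rcb dio mneqw nmsxu mjtk isg ouii seoq njn jvipb vpd fsr
Hunk 2: at line 8 remove [njn] add [iwnr,tpaen] -> 14 lines: wylwp rcb dio mneqw nmsxu mjtk isg ouii seoq iwnr tpaen jvipb vpd fsr
Hunk 3: at line 10 remove [tpaen,jvipb,vpd] add [ixl] -> 12 lines: wylwp rcb dio mneqw nmsxu mjtk isg ouii seoq iwnr ixl fsr
Hunk 4: at line 4 remove [mjtk] add [jkf,kscnm] -> 13 lines: wylwp rcb dio mneqw nmsxu jkf kscnm isg ouii seoq iwnr ixl fsr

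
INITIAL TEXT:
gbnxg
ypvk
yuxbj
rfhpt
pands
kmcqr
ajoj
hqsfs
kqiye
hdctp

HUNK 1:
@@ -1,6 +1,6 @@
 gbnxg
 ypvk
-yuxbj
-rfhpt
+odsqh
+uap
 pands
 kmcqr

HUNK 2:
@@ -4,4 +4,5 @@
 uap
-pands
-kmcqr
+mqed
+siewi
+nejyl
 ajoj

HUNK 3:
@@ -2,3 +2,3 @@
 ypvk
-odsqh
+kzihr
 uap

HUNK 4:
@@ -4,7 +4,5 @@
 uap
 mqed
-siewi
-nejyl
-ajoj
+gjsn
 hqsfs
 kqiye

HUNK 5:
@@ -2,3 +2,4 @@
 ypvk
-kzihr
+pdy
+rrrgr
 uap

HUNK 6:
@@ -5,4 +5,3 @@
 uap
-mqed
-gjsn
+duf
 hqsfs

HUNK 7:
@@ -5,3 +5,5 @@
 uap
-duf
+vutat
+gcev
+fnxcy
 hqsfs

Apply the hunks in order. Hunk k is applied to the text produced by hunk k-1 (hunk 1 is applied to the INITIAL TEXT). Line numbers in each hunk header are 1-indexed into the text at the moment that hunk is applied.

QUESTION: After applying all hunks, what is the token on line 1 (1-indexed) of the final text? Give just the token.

Answer: gbnxg

Derivation:
Hunk 1: at line 1 remove [yuxbj,rfhpt] add [odsqh,uap] -> 10 lines: gbnxg ypvk odsqh uap pands kmcqr ajoj hqsfs kqiye hdctp
Hunk 2: at line 4 remove [pands,kmcqr] add [mqed,siewi,nejyl] -> 11 lines: gbnxg ypvk odsqh uap mqed siewi nejyl ajoj hqsfs kqiye hdctp
Hunk 3: at line 2 remove [odsqh] add [kzihr] -> 11 lines: gbnxg ypvk kzihr uap mqed siewi nejyl ajoj hqsfs kqiye hdctp
Hunk 4: at line 4 remove [siewi,nejyl,ajoj] add [gjsn] -> 9 lines: gbnxg ypvk kzihr uap mqed gjsn hqsfs kqiye hdctp
Hunk 5: at line 2 remove [kzihr] add [pdy,rrrgr] -> 10 lines: gbnxg ypvk pdy rrrgr uap mqed gjsn hqsfs kqiye hdctp
Hunk 6: at line 5 remove [mqed,gjsn] add [duf] -> 9 lines: gbnxg ypvk pdy rrrgr uap duf hqsfs kqiye hdctp
Hunk 7: at line 5 remove [duf] add [vutat,gcev,fnxcy] -> 11 lines: gbnxg ypvk pdy rrrgr uap vutat gcev fnxcy hqsfs kqiye hdctp
Final line 1: gbnxg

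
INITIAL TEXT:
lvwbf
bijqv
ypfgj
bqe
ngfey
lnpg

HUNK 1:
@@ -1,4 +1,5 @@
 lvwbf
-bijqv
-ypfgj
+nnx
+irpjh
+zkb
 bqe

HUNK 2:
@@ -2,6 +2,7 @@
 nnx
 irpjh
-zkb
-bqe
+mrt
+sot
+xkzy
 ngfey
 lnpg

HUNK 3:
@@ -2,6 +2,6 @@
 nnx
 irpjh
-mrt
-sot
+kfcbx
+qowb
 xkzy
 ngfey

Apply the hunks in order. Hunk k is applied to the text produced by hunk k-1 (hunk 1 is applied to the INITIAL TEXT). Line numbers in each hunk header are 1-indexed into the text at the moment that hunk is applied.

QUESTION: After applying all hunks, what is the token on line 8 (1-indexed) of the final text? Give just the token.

Answer: lnpg

Derivation:
Hunk 1: at line 1 remove [bijqv,ypfgj] add [nnx,irpjh,zkb] -> 7 lines: lvwbf nnx irpjh zkb bqe ngfey lnpg
Hunk 2: at line 2 remove [zkb,bqe] add [mrt,sot,xkzy] -> 8 lines: lvwbf nnx irpjh mrt sot xkzy ngfey lnpg
Hunk 3: at line 2 remove [mrt,sot] add [kfcbx,qowb] -> 8 lines: lvwbf nnx irpjh kfcbx qowb xkzy ngfey lnpg
Final line 8: lnpg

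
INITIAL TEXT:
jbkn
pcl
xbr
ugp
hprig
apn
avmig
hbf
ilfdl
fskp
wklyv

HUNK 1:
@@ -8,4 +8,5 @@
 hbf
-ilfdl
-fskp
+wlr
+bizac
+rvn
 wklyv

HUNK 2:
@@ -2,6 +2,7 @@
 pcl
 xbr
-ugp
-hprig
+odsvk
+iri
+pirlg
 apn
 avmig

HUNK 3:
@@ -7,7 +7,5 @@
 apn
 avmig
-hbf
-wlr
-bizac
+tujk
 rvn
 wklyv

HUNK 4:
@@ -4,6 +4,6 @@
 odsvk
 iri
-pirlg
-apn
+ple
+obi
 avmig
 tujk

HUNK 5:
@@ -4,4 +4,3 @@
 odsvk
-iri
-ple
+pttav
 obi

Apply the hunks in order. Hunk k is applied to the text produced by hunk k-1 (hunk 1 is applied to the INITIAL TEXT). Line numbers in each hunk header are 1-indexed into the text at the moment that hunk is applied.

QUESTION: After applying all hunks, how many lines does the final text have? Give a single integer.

Hunk 1: at line 8 remove [ilfdl,fskp] add [wlr,bizac,rvn] -> 12 lines: jbkn pcl xbr ugp hprig apn avmig hbf wlr bizac rvn wklyv
Hunk 2: at line 2 remove [ugp,hprig] add [odsvk,iri,pirlg] -> 13 lines: jbkn pcl xbr odsvk iri pirlg apn avmig hbf wlr bizac rvn wklyv
Hunk 3: at line 7 remove [hbf,wlr,bizac] add [tujk] -> 11 lines: jbkn pcl xbr odsvk iri pirlg apn avmig tujk rvn wklyv
Hunk 4: at line 4 remove [pirlg,apn] add [ple,obi] -> 11 lines: jbkn pcl xbr odsvk iri ple obi avmig tujk rvn wklyv
Hunk 5: at line 4 remove [iri,ple] add [pttav] -> 10 lines: jbkn pcl xbr odsvk pttav obi avmig tujk rvn wklyv
Final line count: 10

Answer: 10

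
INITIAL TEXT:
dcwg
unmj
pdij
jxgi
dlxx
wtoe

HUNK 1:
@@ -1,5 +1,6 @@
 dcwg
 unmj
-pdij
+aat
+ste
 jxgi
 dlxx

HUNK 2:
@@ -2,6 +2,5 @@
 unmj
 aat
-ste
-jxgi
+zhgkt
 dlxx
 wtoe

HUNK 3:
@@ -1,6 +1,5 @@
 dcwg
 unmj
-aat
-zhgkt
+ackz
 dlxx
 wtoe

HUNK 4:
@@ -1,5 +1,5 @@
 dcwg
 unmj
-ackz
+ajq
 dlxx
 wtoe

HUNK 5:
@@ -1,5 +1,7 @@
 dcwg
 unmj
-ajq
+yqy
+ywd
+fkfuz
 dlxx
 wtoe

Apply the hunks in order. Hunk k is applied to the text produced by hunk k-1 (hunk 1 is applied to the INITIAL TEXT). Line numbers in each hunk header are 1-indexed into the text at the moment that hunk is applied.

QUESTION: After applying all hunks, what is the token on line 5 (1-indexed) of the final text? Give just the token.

Hunk 1: at line 1 remove [pdij] add [aat,ste] -> 7 lines: dcwg unmj aat ste jxgi dlxx wtoe
Hunk 2: at line 2 remove [ste,jxgi] add [zhgkt] -> 6 lines: dcwg unmj aat zhgkt dlxx wtoe
Hunk 3: at line 1 remove [aat,zhgkt] add [ackz] -> 5 lines: dcwg unmj ackz dlxx wtoe
Hunk 4: at line 1 remove [ackz] add [ajq] -> 5 lines: dcwg unmj ajq dlxx wtoe
Hunk 5: at line 1 remove [ajq] add [yqy,ywd,fkfuz] -> 7 lines: dcwg unmj yqy ywd fkfuz dlxx wtoe
Final line 5: fkfuz

Answer: fkfuz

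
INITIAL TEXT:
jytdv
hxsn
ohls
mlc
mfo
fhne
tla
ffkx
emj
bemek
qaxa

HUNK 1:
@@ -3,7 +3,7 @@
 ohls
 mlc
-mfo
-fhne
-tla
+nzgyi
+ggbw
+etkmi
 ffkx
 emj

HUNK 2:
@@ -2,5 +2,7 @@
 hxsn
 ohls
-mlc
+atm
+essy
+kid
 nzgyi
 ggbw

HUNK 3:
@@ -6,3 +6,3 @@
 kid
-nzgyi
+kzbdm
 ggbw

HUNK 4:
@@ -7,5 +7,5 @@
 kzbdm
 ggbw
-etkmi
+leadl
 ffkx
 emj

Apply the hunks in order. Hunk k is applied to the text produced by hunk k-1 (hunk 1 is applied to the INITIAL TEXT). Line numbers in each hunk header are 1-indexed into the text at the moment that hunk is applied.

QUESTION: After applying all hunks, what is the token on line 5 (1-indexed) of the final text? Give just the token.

Hunk 1: at line 3 remove [mfo,fhne,tla] add [nzgyi,ggbw,etkmi] -> 11 lines: jytdv hxsn ohls mlc nzgyi ggbw etkmi ffkx emj bemek qaxa
Hunk 2: at line 2 remove [mlc] add [atm,essy,kid] -> 13 lines: jytdv hxsn ohls atm essy kid nzgyi ggbw etkmi ffkx emj bemek qaxa
Hunk 3: at line 6 remove [nzgyi] add [kzbdm] -> 13 lines: jytdv hxsn ohls atm essy kid kzbdm ggbw etkmi ffkx emj bemek qaxa
Hunk 4: at line 7 remove [etkmi] add [leadl] -> 13 lines: jytdv hxsn ohls atm essy kid kzbdm ggbw leadl ffkx emj bemek qaxa
Final line 5: essy

Answer: essy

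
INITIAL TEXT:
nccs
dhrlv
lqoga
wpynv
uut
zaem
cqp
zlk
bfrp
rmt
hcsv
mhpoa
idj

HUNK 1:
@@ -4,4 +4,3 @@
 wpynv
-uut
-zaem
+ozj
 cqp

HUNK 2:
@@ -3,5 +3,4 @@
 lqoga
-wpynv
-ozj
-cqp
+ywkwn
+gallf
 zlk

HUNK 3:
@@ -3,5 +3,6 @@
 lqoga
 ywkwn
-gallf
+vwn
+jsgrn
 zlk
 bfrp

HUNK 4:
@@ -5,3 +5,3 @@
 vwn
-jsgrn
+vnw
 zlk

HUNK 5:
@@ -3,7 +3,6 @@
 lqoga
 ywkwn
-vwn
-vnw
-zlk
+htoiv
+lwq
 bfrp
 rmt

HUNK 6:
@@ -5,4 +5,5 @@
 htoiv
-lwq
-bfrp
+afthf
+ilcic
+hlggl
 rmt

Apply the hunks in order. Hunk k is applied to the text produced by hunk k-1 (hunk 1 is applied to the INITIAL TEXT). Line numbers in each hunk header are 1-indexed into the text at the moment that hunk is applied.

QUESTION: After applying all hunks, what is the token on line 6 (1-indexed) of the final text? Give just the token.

Hunk 1: at line 4 remove [uut,zaem] add [ozj] -> 12 lines: nccs dhrlv lqoga wpynv ozj cqp zlk bfrp rmt hcsv mhpoa idj
Hunk 2: at line 3 remove [wpynv,ozj,cqp] add [ywkwn,gallf] -> 11 lines: nccs dhrlv lqoga ywkwn gallf zlk bfrp rmt hcsv mhpoa idj
Hunk 3: at line 3 remove [gallf] add [vwn,jsgrn] -> 12 lines: nccs dhrlv lqoga ywkwn vwn jsgrn zlk bfrp rmt hcsv mhpoa idj
Hunk 4: at line 5 remove [jsgrn] add [vnw] -> 12 lines: nccs dhrlv lqoga ywkwn vwn vnw zlk bfrp rmt hcsv mhpoa idj
Hunk 5: at line 3 remove [vwn,vnw,zlk] add [htoiv,lwq] -> 11 lines: nccs dhrlv lqoga ywkwn htoiv lwq bfrp rmt hcsv mhpoa idj
Hunk 6: at line 5 remove [lwq,bfrp] add [afthf,ilcic,hlggl] -> 12 lines: nccs dhrlv lqoga ywkwn htoiv afthf ilcic hlggl rmt hcsv mhpoa idj
Final line 6: afthf

Answer: afthf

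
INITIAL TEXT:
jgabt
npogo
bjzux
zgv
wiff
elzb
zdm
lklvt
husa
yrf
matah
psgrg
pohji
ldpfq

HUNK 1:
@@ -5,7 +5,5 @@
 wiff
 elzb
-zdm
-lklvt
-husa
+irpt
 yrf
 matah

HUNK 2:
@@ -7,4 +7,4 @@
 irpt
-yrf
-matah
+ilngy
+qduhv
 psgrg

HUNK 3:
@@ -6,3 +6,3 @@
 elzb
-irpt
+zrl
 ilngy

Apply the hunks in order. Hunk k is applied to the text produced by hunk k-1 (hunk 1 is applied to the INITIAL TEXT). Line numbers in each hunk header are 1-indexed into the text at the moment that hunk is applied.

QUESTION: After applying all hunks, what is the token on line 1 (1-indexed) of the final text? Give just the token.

Hunk 1: at line 5 remove [zdm,lklvt,husa] add [irpt] -> 12 lines: jgabt npogo bjzux zgv wiff elzb irpt yrf matah psgrg pohji ldpfq
Hunk 2: at line 7 remove [yrf,matah] add [ilngy,qduhv] -> 12 lines: jgabt npogo bjzux zgv wiff elzb irpt ilngy qduhv psgrg pohji ldpfq
Hunk 3: at line 6 remove [irpt] add [zrl] -> 12 lines: jgabt npogo bjzux zgv wiff elzb zrl ilngy qduhv psgrg pohji ldpfq
Final line 1: jgabt

Answer: jgabt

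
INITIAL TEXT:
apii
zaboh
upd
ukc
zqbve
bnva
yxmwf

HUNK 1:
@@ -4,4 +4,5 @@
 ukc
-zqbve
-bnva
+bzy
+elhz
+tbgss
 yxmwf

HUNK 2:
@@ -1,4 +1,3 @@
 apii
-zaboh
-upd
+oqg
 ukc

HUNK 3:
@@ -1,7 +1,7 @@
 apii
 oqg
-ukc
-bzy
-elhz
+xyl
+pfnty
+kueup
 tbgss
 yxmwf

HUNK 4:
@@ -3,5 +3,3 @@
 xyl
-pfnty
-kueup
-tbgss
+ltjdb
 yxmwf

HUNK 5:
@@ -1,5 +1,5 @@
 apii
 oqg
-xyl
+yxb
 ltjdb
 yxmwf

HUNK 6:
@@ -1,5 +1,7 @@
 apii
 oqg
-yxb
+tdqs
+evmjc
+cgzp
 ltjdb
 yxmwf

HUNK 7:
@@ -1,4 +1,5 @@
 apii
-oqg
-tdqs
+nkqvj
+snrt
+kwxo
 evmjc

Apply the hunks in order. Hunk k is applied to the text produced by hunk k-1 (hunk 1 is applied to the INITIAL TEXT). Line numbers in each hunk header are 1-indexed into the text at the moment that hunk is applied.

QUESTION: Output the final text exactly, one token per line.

Hunk 1: at line 4 remove [zqbve,bnva] add [bzy,elhz,tbgss] -> 8 lines: apii zaboh upd ukc bzy elhz tbgss yxmwf
Hunk 2: at line 1 remove [zaboh,upd] add [oqg] -> 7 lines: apii oqg ukc bzy elhz tbgss yxmwf
Hunk 3: at line 1 remove [ukc,bzy,elhz] add [xyl,pfnty,kueup] -> 7 lines: apii oqg xyl pfnty kueup tbgss yxmwf
Hunk 4: at line 3 remove [pfnty,kueup,tbgss] add [ltjdb] -> 5 lines: apii oqg xyl ltjdb yxmwf
Hunk 5: at line 1 remove [xyl] add [yxb] -> 5 lines: apii oqg yxb ltjdb yxmwf
Hunk 6: at line 1 remove [yxb] add [tdqs,evmjc,cgzp] -> 7 lines: apii oqg tdqs evmjc cgzp ltjdb yxmwf
Hunk 7: at line 1 remove [oqg,tdqs] add [nkqvj,snrt,kwxo] -> 8 lines: apii nkqvj snrt kwxo evmjc cgzp ltjdb yxmwf

Answer: apii
nkqvj
snrt
kwxo
evmjc
cgzp
ltjdb
yxmwf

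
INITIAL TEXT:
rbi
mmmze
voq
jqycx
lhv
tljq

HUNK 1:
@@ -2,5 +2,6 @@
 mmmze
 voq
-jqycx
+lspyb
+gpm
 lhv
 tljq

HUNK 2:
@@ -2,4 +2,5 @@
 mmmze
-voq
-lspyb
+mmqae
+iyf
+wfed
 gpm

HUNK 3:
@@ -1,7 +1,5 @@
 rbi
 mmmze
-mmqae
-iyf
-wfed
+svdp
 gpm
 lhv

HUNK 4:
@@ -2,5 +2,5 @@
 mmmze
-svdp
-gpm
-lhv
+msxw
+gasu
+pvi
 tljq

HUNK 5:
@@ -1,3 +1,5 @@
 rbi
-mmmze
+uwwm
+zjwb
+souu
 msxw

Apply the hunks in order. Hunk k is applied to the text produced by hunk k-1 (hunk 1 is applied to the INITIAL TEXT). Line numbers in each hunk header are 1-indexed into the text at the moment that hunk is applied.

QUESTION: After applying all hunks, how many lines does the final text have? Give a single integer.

Answer: 8

Derivation:
Hunk 1: at line 2 remove [jqycx] add [lspyb,gpm] -> 7 lines: rbi mmmze voq lspyb gpm lhv tljq
Hunk 2: at line 2 remove [voq,lspyb] add [mmqae,iyf,wfed] -> 8 lines: rbi mmmze mmqae iyf wfed gpm lhv tljq
Hunk 3: at line 1 remove [mmqae,iyf,wfed] add [svdp] -> 6 lines: rbi mmmze svdp gpm lhv tljq
Hunk 4: at line 2 remove [svdp,gpm,lhv] add [msxw,gasu,pvi] -> 6 lines: rbi mmmze msxw gasu pvi tljq
Hunk 5: at line 1 remove [mmmze] add [uwwm,zjwb,souu] -> 8 lines: rbi uwwm zjwb souu msxw gasu pvi tljq
Final line count: 8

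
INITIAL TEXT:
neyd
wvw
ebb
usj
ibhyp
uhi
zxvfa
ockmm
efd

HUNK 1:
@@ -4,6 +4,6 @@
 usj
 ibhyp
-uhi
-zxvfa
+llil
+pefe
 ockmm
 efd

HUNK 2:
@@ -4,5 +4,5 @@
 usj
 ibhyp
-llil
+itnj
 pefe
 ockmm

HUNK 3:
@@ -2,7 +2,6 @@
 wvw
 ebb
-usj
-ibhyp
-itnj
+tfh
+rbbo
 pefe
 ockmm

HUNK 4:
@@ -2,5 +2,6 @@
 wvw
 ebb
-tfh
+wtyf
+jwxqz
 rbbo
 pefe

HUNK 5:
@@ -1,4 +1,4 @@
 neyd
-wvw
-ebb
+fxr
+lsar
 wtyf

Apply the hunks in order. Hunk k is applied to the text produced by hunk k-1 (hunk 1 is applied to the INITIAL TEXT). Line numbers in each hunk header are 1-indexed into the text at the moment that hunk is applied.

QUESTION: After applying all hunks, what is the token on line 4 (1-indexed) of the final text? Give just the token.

Answer: wtyf

Derivation:
Hunk 1: at line 4 remove [uhi,zxvfa] add [llil,pefe] -> 9 lines: neyd wvw ebb usj ibhyp llil pefe ockmm efd
Hunk 2: at line 4 remove [llil] add [itnj] -> 9 lines: neyd wvw ebb usj ibhyp itnj pefe ockmm efd
Hunk 3: at line 2 remove [usj,ibhyp,itnj] add [tfh,rbbo] -> 8 lines: neyd wvw ebb tfh rbbo pefe ockmm efd
Hunk 4: at line 2 remove [tfh] add [wtyf,jwxqz] -> 9 lines: neyd wvw ebb wtyf jwxqz rbbo pefe ockmm efd
Hunk 5: at line 1 remove [wvw,ebb] add [fxr,lsar] -> 9 lines: neyd fxr lsar wtyf jwxqz rbbo pefe ockmm efd
Final line 4: wtyf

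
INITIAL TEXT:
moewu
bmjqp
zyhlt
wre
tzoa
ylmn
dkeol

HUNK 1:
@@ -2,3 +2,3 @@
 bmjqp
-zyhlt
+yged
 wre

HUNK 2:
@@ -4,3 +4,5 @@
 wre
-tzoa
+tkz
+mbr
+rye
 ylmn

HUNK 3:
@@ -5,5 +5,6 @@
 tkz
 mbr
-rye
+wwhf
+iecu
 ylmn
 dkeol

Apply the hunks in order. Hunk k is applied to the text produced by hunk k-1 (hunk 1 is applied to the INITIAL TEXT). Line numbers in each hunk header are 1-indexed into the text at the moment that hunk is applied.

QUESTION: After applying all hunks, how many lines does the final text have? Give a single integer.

Hunk 1: at line 2 remove [zyhlt] add [yged] -> 7 lines: moewu bmjqp yged wre tzoa ylmn dkeol
Hunk 2: at line 4 remove [tzoa] add [tkz,mbr,rye] -> 9 lines: moewu bmjqp yged wre tkz mbr rye ylmn dkeol
Hunk 3: at line 5 remove [rye] add [wwhf,iecu] -> 10 lines: moewu bmjqp yged wre tkz mbr wwhf iecu ylmn dkeol
Final line count: 10

Answer: 10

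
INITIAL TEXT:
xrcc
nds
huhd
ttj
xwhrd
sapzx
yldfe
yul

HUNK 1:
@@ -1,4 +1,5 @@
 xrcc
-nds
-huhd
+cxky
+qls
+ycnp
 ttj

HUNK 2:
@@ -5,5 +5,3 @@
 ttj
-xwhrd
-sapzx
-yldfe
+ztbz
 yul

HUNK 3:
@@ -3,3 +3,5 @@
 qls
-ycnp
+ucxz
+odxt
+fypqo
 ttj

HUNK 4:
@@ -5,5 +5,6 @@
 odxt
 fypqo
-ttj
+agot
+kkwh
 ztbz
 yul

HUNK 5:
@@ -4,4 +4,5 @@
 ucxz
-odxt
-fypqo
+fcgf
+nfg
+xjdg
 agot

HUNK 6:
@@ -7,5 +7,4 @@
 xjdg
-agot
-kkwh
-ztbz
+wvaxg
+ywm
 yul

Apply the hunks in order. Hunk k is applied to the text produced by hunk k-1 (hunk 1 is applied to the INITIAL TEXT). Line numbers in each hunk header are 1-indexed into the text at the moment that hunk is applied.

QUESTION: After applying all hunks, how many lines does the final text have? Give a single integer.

Answer: 10

Derivation:
Hunk 1: at line 1 remove [nds,huhd] add [cxky,qls,ycnp] -> 9 lines: xrcc cxky qls ycnp ttj xwhrd sapzx yldfe yul
Hunk 2: at line 5 remove [xwhrd,sapzx,yldfe] add [ztbz] -> 7 lines: xrcc cxky qls ycnp ttj ztbz yul
Hunk 3: at line 3 remove [ycnp] add [ucxz,odxt,fypqo] -> 9 lines: xrcc cxky qls ucxz odxt fypqo ttj ztbz yul
Hunk 4: at line 5 remove [ttj] add [agot,kkwh] -> 10 lines: xrcc cxky qls ucxz odxt fypqo agot kkwh ztbz yul
Hunk 5: at line 4 remove [odxt,fypqo] add [fcgf,nfg,xjdg] -> 11 lines: xrcc cxky qls ucxz fcgf nfg xjdg agot kkwh ztbz yul
Hunk 6: at line 7 remove [agot,kkwh,ztbz] add [wvaxg,ywm] -> 10 lines: xrcc cxky qls ucxz fcgf nfg xjdg wvaxg ywm yul
Final line count: 10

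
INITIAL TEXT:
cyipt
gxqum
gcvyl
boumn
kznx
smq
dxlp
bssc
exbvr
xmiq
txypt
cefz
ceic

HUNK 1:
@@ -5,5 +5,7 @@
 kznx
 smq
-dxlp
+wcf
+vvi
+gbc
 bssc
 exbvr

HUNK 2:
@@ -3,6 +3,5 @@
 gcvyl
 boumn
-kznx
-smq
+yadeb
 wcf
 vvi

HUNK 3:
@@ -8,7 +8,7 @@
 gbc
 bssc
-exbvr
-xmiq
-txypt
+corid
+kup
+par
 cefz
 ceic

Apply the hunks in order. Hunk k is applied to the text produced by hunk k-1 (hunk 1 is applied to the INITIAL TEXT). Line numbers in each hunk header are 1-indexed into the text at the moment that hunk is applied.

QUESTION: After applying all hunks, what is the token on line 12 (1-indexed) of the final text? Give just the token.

Hunk 1: at line 5 remove [dxlp] add [wcf,vvi,gbc] -> 15 lines: cyipt gxqum gcvyl boumn kznx smq wcf vvi gbc bssc exbvr xmiq txypt cefz ceic
Hunk 2: at line 3 remove [kznx,smq] add [yadeb] -> 14 lines: cyipt gxqum gcvyl boumn yadeb wcf vvi gbc bssc exbvr xmiq txypt cefz ceic
Hunk 3: at line 8 remove [exbvr,xmiq,txypt] add [corid,kup,par] -> 14 lines: cyipt gxqum gcvyl boumn yadeb wcf vvi gbc bssc corid kup par cefz ceic
Final line 12: par

Answer: par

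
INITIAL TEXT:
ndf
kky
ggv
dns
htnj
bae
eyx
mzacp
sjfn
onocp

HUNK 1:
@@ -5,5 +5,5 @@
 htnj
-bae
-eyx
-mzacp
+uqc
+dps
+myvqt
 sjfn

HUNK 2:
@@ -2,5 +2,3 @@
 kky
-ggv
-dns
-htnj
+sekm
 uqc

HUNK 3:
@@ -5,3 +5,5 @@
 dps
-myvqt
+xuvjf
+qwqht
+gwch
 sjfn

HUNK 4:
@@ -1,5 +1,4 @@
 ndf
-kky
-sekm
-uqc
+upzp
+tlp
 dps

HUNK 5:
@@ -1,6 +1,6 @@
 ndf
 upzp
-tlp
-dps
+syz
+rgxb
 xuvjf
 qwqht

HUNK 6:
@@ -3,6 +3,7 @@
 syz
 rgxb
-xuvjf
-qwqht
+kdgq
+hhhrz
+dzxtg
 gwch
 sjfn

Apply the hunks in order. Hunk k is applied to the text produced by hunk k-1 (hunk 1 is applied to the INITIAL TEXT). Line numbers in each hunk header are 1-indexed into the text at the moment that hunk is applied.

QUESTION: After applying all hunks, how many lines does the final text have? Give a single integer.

Answer: 10

Derivation:
Hunk 1: at line 5 remove [bae,eyx,mzacp] add [uqc,dps,myvqt] -> 10 lines: ndf kky ggv dns htnj uqc dps myvqt sjfn onocp
Hunk 2: at line 2 remove [ggv,dns,htnj] add [sekm] -> 8 lines: ndf kky sekm uqc dps myvqt sjfn onocp
Hunk 3: at line 5 remove [myvqt] add [xuvjf,qwqht,gwch] -> 10 lines: ndf kky sekm uqc dps xuvjf qwqht gwch sjfn onocp
Hunk 4: at line 1 remove [kky,sekm,uqc] add [upzp,tlp] -> 9 lines: ndf upzp tlp dps xuvjf qwqht gwch sjfn onocp
Hunk 5: at line 1 remove [tlp,dps] add [syz,rgxb] -> 9 lines: ndf upzp syz rgxb xuvjf qwqht gwch sjfn onocp
Hunk 6: at line 3 remove [xuvjf,qwqht] add [kdgq,hhhrz,dzxtg] -> 10 lines: ndf upzp syz rgxb kdgq hhhrz dzxtg gwch sjfn onocp
Final line count: 10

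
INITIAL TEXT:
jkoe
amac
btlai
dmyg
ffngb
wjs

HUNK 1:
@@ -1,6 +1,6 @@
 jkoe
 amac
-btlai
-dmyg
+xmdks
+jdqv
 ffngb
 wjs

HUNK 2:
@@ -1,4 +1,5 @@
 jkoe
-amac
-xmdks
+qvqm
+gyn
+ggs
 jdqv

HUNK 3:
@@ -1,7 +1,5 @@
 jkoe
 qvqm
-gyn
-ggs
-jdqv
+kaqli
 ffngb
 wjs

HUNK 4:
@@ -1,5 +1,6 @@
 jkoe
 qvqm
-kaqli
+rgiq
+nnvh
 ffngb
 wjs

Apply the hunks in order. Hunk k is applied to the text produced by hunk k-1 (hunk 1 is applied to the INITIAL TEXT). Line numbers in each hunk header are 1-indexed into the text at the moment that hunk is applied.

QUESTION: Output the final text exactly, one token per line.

Answer: jkoe
qvqm
rgiq
nnvh
ffngb
wjs

Derivation:
Hunk 1: at line 1 remove [btlai,dmyg] add [xmdks,jdqv] -> 6 lines: jkoe amac xmdks jdqv ffngb wjs
Hunk 2: at line 1 remove [amac,xmdks] add [qvqm,gyn,ggs] -> 7 lines: jkoe qvqm gyn ggs jdqv ffngb wjs
Hunk 3: at line 1 remove [gyn,ggs,jdqv] add [kaqli] -> 5 lines: jkoe qvqm kaqli ffngb wjs
Hunk 4: at line 1 remove [kaqli] add [rgiq,nnvh] -> 6 lines: jkoe qvqm rgiq nnvh ffngb wjs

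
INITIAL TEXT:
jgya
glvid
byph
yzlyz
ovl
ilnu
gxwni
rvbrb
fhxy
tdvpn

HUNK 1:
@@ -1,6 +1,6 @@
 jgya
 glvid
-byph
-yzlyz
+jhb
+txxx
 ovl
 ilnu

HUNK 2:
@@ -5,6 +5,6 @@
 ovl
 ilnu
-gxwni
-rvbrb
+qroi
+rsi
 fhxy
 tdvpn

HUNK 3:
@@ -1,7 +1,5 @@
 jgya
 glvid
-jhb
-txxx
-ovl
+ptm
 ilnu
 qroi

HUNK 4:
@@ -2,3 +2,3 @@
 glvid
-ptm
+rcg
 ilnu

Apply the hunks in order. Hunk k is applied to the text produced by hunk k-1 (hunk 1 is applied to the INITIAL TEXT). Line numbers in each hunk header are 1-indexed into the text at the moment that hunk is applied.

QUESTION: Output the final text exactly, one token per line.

Hunk 1: at line 1 remove [byph,yzlyz] add [jhb,txxx] -> 10 lines: jgya glvid jhb txxx ovl ilnu gxwni rvbrb fhxy tdvpn
Hunk 2: at line 5 remove [gxwni,rvbrb] add [qroi,rsi] -> 10 lines: jgya glvid jhb txxx ovl ilnu qroi rsi fhxy tdvpn
Hunk 3: at line 1 remove [jhb,txxx,ovl] add [ptm] -> 8 lines: jgya glvid ptm ilnu qroi rsi fhxy tdvpn
Hunk 4: at line 2 remove [ptm] add [rcg] -> 8 lines: jgya glvid rcg ilnu qroi rsi fhxy tdvpn

Answer: jgya
glvid
rcg
ilnu
qroi
rsi
fhxy
tdvpn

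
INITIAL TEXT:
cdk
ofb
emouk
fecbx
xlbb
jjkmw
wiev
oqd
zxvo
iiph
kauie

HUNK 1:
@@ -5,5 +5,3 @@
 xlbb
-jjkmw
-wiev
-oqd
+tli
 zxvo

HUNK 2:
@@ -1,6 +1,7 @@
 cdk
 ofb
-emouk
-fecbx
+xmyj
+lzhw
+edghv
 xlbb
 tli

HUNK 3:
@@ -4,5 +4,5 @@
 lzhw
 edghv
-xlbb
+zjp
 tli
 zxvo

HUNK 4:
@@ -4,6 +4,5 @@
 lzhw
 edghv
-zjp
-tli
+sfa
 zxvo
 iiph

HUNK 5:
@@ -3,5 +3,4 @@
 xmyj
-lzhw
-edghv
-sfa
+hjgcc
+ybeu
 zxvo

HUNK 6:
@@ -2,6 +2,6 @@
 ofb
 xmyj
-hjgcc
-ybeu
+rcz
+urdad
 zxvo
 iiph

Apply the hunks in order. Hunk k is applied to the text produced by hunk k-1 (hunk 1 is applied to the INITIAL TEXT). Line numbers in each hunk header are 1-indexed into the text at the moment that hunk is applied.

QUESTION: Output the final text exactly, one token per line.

Hunk 1: at line 5 remove [jjkmw,wiev,oqd] add [tli] -> 9 lines: cdk ofb emouk fecbx xlbb tli zxvo iiph kauie
Hunk 2: at line 1 remove [emouk,fecbx] add [xmyj,lzhw,edghv] -> 10 lines: cdk ofb xmyj lzhw edghv xlbb tli zxvo iiph kauie
Hunk 3: at line 4 remove [xlbb] add [zjp] -> 10 lines: cdk ofb xmyj lzhw edghv zjp tli zxvo iiph kauie
Hunk 4: at line 4 remove [zjp,tli] add [sfa] -> 9 lines: cdk ofb xmyj lzhw edghv sfa zxvo iiph kauie
Hunk 5: at line 3 remove [lzhw,edghv,sfa] add [hjgcc,ybeu] -> 8 lines: cdk ofb xmyj hjgcc ybeu zxvo iiph kauie
Hunk 6: at line 2 remove [hjgcc,ybeu] add [rcz,urdad] -> 8 lines: cdk ofb xmyj rcz urdad zxvo iiph kauie

Answer: cdk
ofb
xmyj
rcz
urdad
zxvo
iiph
kauie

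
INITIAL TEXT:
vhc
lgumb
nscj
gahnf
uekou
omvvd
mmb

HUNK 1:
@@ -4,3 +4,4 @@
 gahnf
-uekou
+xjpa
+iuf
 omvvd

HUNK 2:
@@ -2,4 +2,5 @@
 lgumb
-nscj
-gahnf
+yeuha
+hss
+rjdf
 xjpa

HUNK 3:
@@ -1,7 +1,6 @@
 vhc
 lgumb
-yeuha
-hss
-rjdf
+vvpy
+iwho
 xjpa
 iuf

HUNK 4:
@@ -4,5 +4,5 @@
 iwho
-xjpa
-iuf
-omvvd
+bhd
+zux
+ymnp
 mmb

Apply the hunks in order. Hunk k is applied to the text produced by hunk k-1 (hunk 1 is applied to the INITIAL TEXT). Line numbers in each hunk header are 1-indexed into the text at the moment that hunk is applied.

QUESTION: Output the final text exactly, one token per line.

Answer: vhc
lgumb
vvpy
iwho
bhd
zux
ymnp
mmb

Derivation:
Hunk 1: at line 4 remove [uekou] add [xjpa,iuf] -> 8 lines: vhc lgumb nscj gahnf xjpa iuf omvvd mmb
Hunk 2: at line 2 remove [nscj,gahnf] add [yeuha,hss,rjdf] -> 9 lines: vhc lgumb yeuha hss rjdf xjpa iuf omvvd mmb
Hunk 3: at line 1 remove [yeuha,hss,rjdf] add [vvpy,iwho] -> 8 lines: vhc lgumb vvpy iwho xjpa iuf omvvd mmb
Hunk 4: at line 4 remove [xjpa,iuf,omvvd] add [bhd,zux,ymnp] -> 8 lines: vhc lgumb vvpy iwho bhd zux ymnp mmb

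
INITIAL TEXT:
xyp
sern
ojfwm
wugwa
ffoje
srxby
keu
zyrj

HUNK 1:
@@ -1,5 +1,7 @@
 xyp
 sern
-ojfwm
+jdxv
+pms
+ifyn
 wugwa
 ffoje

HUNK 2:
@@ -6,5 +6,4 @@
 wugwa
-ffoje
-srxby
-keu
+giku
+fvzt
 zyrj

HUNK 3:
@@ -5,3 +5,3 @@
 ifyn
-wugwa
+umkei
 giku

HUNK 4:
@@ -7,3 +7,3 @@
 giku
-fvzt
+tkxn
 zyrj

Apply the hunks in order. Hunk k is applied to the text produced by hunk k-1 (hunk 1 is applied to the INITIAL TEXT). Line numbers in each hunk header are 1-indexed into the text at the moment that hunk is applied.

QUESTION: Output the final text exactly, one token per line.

Hunk 1: at line 1 remove [ojfwm] add [jdxv,pms,ifyn] -> 10 lines: xyp sern jdxv pms ifyn wugwa ffoje srxby keu zyrj
Hunk 2: at line 6 remove [ffoje,srxby,keu] add [giku,fvzt] -> 9 lines: xyp sern jdxv pms ifyn wugwa giku fvzt zyrj
Hunk 3: at line 5 remove [wugwa] add [umkei] -> 9 lines: xyp sern jdxv pms ifyn umkei giku fvzt zyrj
Hunk 4: at line 7 remove [fvzt] add [tkxn] -> 9 lines: xyp sern jdxv pms ifyn umkei giku tkxn zyrj

Answer: xyp
sern
jdxv
pms
ifyn
umkei
giku
tkxn
zyrj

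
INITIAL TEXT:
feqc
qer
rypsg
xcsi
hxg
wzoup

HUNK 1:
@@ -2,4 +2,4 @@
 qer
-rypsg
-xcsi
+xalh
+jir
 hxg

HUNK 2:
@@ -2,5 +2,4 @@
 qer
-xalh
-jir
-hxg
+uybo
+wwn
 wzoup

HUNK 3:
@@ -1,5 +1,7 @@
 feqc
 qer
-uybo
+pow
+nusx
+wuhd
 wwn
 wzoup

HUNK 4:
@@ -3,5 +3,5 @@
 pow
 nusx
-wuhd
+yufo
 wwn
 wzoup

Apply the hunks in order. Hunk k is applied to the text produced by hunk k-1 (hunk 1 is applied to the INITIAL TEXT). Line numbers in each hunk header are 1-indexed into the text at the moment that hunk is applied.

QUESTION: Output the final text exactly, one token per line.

Hunk 1: at line 2 remove [rypsg,xcsi] add [xalh,jir] -> 6 lines: feqc qer xalh jir hxg wzoup
Hunk 2: at line 2 remove [xalh,jir,hxg] add [uybo,wwn] -> 5 lines: feqc qer uybo wwn wzoup
Hunk 3: at line 1 remove [uybo] add [pow,nusx,wuhd] -> 7 lines: feqc qer pow nusx wuhd wwn wzoup
Hunk 4: at line 3 remove [wuhd] add [yufo] -> 7 lines: feqc qer pow nusx yufo wwn wzoup

Answer: feqc
qer
pow
nusx
yufo
wwn
wzoup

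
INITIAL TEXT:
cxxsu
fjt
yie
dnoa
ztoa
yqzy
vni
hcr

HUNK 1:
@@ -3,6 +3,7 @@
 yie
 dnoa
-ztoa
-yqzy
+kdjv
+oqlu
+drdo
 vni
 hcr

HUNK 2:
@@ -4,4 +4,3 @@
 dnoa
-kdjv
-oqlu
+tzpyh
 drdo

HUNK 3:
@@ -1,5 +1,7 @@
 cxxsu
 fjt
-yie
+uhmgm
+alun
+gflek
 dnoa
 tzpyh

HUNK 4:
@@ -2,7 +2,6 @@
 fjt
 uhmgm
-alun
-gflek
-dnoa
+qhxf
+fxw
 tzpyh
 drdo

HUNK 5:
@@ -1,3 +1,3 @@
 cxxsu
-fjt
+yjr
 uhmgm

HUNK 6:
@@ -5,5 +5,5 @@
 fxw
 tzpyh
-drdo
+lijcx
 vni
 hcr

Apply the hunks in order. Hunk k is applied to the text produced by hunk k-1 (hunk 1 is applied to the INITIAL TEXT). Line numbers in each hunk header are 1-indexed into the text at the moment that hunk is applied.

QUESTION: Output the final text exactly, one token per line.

Answer: cxxsu
yjr
uhmgm
qhxf
fxw
tzpyh
lijcx
vni
hcr

Derivation:
Hunk 1: at line 3 remove [ztoa,yqzy] add [kdjv,oqlu,drdo] -> 9 lines: cxxsu fjt yie dnoa kdjv oqlu drdo vni hcr
Hunk 2: at line 4 remove [kdjv,oqlu] add [tzpyh] -> 8 lines: cxxsu fjt yie dnoa tzpyh drdo vni hcr
Hunk 3: at line 1 remove [yie] add [uhmgm,alun,gflek] -> 10 lines: cxxsu fjt uhmgm alun gflek dnoa tzpyh drdo vni hcr
Hunk 4: at line 2 remove [alun,gflek,dnoa] add [qhxf,fxw] -> 9 lines: cxxsu fjt uhmgm qhxf fxw tzpyh drdo vni hcr
Hunk 5: at line 1 remove [fjt] add [yjr] -> 9 lines: cxxsu yjr uhmgm qhxf fxw tzpyh drdo vni hcr
Hunk 6: at line 5 remove [drdo] add [lijcx] -> 9 lines: cxxsu yjr uhmgm qhxf fxw tzpyh lijcx vni hcr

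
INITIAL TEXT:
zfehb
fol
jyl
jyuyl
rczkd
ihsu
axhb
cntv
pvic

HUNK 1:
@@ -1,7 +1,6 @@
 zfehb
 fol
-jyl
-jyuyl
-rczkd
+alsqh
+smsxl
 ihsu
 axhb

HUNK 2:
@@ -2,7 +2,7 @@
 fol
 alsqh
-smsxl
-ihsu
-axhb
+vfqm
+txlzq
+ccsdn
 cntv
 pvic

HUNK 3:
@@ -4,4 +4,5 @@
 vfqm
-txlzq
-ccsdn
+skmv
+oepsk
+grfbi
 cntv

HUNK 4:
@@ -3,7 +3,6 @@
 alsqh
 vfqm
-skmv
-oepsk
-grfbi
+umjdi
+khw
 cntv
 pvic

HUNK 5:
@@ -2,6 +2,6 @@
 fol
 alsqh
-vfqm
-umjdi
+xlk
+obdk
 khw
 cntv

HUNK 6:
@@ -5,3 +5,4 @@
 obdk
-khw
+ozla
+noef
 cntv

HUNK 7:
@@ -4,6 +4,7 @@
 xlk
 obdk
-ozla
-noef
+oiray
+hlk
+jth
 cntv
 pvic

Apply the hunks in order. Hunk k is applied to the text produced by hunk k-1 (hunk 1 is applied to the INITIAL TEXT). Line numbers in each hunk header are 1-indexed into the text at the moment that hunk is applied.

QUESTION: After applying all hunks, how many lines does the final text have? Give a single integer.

Hunk 1: at line 1 remove [jyl,jyuyl,rczkd] add [alsqh,smsxl] -> 8 lines: zfehb fol alsqh smsxl ihsu axhb cntv pvic
Hunk 2: at line 2 remove [smsxl,ihsu,axhb] add [vfqm,txlzq,ccsdn] -> 8 lines: zfehb fol alsqh vfqm txlzq ccsdn cntv pvic
Hunk 3: at line 4 remove [txlzq,ccsdn] add [skmv,oepsk,grfbi] -> 9 lines: zfehb fol alsqh vfqm skmv oepsk grfbi cntv pvic
Hunk 4: at line 3 remove [skmv,oepsk,grfbi] add [umjdi,khw] -> 8 lines: zfehb fol alsqh vfqm umjdi khw cntv pvic
Hunk 5: at line 2 remove [vfqm,umjdi] add [xlk,obdk] -> 8 lines: zfehb fol alsqh xlk obdk khw cntv pvic
Hunk 6: at line 5 remove [khw] add [ozla,noef] -> 9 lines: zfehb fol alsqh xlk obdk ozla noef cntv pvic
Hunk 7: at line 4 remove [ozla,noef] add [oiray,hlk,jth] -> 10 lines: zfehb fol alsqh xlk obdk oiray hlk jth cntv pvic
Final line count: 10

Answer: 10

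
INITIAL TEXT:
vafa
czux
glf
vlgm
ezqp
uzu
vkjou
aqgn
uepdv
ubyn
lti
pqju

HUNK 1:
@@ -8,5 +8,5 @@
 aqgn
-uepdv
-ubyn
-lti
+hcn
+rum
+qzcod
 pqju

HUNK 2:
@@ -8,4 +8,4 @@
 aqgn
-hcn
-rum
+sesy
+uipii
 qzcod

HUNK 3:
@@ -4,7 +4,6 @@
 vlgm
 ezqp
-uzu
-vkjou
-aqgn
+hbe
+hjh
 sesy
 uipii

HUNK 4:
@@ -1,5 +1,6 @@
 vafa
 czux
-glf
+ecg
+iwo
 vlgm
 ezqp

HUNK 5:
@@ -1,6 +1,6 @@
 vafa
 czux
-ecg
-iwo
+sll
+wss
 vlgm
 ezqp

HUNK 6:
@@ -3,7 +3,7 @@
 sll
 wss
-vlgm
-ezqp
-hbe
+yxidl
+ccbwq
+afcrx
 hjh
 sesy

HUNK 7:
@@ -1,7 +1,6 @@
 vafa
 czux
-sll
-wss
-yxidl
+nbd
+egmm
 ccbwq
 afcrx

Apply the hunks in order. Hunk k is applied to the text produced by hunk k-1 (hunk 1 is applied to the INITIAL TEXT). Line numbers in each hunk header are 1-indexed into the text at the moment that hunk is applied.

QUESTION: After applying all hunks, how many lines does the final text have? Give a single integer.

Hunk 1: at line 8 remove [uepdv,ubyn,lti] add [hcn,rum,qzcod] -> 12 lines: vafa czux glf vlgm ezqp uzu vkjou aqgn hcn rum qzcod pqju
Hunk 2: at line 8 remove [hcn,rum] add [sesy,uipii] -> 12 lines: vafa czux glf vlgm ezqp uzu vkjou aqgn sesy uipii qzcod pqju
Hunk 3: at line 4 remove [uzu,vkjou,aqgn] add [hbe,hjh] -> 11 lines: vafa czux glf vlgm ezqp hbe hjh sesy uipii qzcod pqju
Hunk 4: at line 1 remove [glf] add [ecg,iwo] -> 12 lines: vafa czux ecg iwo vlgm ezqp hbe hjh sesy uipii qzcod pqju
Hunk 5: at line 1 remove [ecg,iwo] add [sll,wss] -> 12 lines: vafa czux sll wss vlgm ezqp hbe hjh sesy uipii qzcod pqju
Hunk 6: at line 3 remove [vlgm,ezqp,hbe] add [yxidl,ccbwq,afcrx] -> 12 lines: vafa czux sll wss yxidl ccbwq afcrx hjh sesy uipii qzcod pqju
Hunk 7: at line 1 remove [sll,wss,yxidl] add [nbd,egmm] -> 11 lines: vafa czux nbd egmm ccbwq afcrx hjh sesy uipii qzcod pqju
Final line count: 11

Answer: 11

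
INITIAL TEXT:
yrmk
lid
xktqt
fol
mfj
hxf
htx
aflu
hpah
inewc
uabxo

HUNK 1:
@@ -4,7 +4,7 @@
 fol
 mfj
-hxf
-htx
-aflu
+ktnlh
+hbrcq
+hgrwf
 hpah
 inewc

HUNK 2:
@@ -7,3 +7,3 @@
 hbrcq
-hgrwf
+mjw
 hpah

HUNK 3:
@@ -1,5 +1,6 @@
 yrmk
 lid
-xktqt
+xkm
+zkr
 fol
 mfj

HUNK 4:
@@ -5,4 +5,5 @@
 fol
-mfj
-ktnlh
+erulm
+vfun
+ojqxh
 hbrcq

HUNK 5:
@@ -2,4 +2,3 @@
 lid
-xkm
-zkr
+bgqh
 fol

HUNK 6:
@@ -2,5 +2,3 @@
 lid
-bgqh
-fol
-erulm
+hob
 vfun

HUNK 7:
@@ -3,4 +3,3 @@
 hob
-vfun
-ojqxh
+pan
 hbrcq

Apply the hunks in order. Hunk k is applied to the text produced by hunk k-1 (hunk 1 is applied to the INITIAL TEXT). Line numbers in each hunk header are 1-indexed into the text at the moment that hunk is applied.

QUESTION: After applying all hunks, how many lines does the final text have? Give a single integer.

Hunk 1: at line 4 remove [hxf,htx,aflu] add [ktnlh,hbrcq,hgrwf] -> 11 lines: yrmk lid xktqt fol mfj ktnlh hbrcq hgrwf hpah inewc uabxo
Hunk 2: at line 7 remove [hgrwf] add [mjw] -> 11 lines: yrmk lid xktqt fol mfj ktnlh hbrcq mjw hpah inewc uabxo
Hunk 3: at line 1 remove [xktqt] add [xkm,zkr] -> 12 lines: yrmk lid xkm zkr fol mfj ktnlh hbrcq mjw hpah inewc uabxo
Hunk 4: at line 5 remove [mfj,ktnlh] add [erulm,vfun,ojqxh] -> 13 lines: yrmk lid xkm zkr fol erulm vfun ojqxh hbrcq mjw hpah inewc uabxo
Hunk 5: at line 2 remove [xkm,zkr] add [bgqh] -> 12 lines: yrmk lid bgqh fol erulm vfun ojqxh hbrcq mjw hpah inewc uabxo
Hunk 6: at line 2 remove [bgqh,fol,erulm] add [hob] -> 10 lines: yrmk lid hob vfun ojqxh hbrcq mjw hpah inewc uabxo
Hunk 7: at line 3 remove [vfun,ojqxh] add [pan] -> 9 lines: yrmk lid hob pan hbrcq mjw hpah inewc uabxo
Final line count: 9

Answer: 9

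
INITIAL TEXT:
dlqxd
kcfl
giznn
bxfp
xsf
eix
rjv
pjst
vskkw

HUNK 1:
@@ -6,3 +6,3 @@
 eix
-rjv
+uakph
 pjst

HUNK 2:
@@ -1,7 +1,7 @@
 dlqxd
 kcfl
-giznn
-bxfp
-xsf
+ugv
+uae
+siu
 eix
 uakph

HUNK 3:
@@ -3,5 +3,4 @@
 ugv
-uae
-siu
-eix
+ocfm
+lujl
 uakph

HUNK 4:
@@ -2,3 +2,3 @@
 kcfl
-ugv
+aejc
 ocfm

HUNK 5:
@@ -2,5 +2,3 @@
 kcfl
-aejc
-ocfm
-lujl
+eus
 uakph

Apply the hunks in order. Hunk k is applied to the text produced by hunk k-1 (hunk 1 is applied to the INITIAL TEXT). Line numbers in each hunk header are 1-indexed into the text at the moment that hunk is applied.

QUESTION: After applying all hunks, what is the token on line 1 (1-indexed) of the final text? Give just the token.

Hunk 1: at line 6 remove [rjv] add [uakph] -> 9 lines: dlqxd kcfl giznn bxfp xsf eix uakph pjst vskkw
Hunk 2: at line 1 remove [giznn,bxfp,xsf] add [ugv,uae,siu] -> 9 lines: dlqxd kcfl ugv uae siu eix uakph pjst vskkw
Hunk 3: at line 3 remove [uae,siu,eix] add [ocfm,lujl] -> 8 lines: dlqxd kcfl ugv ocfm lujl uakph pjst vskkw
Hunk 4: at line 2 remove [ugv] add [aejc] -> 8 lines: dlqxd kcfl aejc ocfm lujl uakph pjst vskkw
Hunk 5: at line 2 remove [aejc,ocfm,lujl] add [eus] -> 6 lines: dlqxd kcfl eus uakph pjst vskkw
Final line 1: dlqxd

Answer: dlqxd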